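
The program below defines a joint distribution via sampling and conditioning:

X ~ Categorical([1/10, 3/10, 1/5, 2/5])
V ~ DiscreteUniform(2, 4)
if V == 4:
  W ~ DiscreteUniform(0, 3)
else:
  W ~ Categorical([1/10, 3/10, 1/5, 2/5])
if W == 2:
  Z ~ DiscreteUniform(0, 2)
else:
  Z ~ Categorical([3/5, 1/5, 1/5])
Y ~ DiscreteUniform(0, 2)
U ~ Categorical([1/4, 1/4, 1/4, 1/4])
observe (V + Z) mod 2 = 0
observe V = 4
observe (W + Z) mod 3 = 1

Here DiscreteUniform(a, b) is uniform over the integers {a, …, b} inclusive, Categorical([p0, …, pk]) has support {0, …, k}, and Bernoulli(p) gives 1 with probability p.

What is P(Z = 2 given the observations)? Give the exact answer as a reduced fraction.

P(Z = 2 | obs) = 5/14

Enumerate traces; 96 have nonzero weight after conditioning:
  (X=0, V=4, W=1, Z=0, Y=0, U=0) weight 1/2400
  (X=0, V=4, W=1, Z=0, Y=0, U=1) weight 1/2400
  (X=0, V=4, W=1, Z=0, Y=0, U=2) weight 1/2400
  (X=0, V=4, W=1, Z=0, Y=0, U=3) weight 1/2400
  (X=0, V=4, W=1, Z=0, Y=1, U=0) weight 1/2400
  (X=0, V=4, W=1, Z=0, Y=1, U=1) weight 1/2400
  (X=0, V=4, W=1, Z=0, Y=1, U=2) weight 1/2400
  (X=0, V=4, W=1, Z=0, Y=1, U=3) weight 1/2400
  (X=0, V=4, W=2, Z=2, Y=0, U=0) weight 1/4320
  … 87 more
Group by Z:
  weight(Z=0) = 1/20
  weight(Z=2) = 1/36
Total weight = 1/20 + 1/36 = 7/90
P(Z=0 | obs) = 1/20 / 7/90 = 9/14
P(Z=2 | obs) = 1/36 / 7/90 = 5/14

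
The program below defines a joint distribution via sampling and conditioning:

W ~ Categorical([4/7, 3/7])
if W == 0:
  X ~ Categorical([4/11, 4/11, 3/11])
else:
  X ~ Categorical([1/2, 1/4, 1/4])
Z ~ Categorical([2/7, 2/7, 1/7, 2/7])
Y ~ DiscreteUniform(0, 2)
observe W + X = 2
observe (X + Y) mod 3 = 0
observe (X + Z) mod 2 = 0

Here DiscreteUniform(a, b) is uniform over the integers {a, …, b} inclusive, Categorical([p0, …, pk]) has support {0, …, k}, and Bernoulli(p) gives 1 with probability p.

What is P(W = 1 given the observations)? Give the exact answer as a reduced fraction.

Enumerate traces; 4 have nonzero weight after conditioning:
  (W=0, X=2, Z=0, Y=1) weight 8/539
  (W=0, X=2, Z=2, Y=1) weight 4/539
  (W=1, X=1, Z=1, Y=2) weight 1/98
  (W=1, X=1, Z=3, Y=2) weight 1/98
Group by W:
  weight(W=0) = 12/539
  weight(W=1) = 1/49
Total weight = 12/539 + 1/49 = 23/539
P(W=0 | obs) = 12/539 / 23/539 = 12/23
P(W=1 | obs) = 1/49 / 23/539 = 11/23

P(W = 1 | obs) = 11/23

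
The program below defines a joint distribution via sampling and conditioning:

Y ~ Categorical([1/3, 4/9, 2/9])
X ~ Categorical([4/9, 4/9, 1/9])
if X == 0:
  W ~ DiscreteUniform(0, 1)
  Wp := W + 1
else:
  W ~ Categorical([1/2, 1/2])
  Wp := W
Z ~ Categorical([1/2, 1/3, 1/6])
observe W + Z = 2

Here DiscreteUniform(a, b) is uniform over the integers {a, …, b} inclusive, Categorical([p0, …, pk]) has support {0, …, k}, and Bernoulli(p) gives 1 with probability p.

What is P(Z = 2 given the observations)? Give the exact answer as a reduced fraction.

P(Z = 2 | obs) = 1/3

Enumerate traces; 18 have nonzero weight after conditioning:
  (Y=0, X=0, W=0, Z=2) weight 1/81
  (Y=0, X=0, W=1, Z=1) weight 2/81
  (Y=0, X=1, W=0, Z=2) weight 1/81
  (Y=0, X=1, W=1, Z=1) weight 2/81
  (Y=0, X=2, W=0, Z=2) weight 1/324
  (Y=0, X=2, W=1, Z=1) weight 1/162
  (Y=1, X=0, W=0, Z=2) weight 4/243
  (Y=1, X=0, W=1, Z=1) weight 8/243
  … 10 more
Group by Z:
  weight(Z=1) = 1/6
  weight(Z=2) = 1/12
Total weight = 1/6 + 1/12 = 1/4
P(Z=1 | obs) = 1/6 / 1/4 = 2/3
P(Z=2 | obs) = 1/12 / 1/4 = 1/3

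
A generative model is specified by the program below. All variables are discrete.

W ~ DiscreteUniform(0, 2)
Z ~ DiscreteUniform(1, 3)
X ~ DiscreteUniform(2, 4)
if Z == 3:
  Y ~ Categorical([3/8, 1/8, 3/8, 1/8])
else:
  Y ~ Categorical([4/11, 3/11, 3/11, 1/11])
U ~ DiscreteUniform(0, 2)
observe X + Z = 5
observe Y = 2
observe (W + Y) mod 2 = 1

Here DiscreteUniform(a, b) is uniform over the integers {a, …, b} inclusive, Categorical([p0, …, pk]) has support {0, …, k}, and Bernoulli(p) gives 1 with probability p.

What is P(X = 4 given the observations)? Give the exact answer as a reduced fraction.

Enumerate traces; 9 have nonzero weight after conditioning:
  (W=1, Z=1, X=4, Y=2, U=0) weight 1/297
  (W=1, Z=1, X=4, Y=2, U=1) weight 1/297
  (W=1, Z=1, X=4, Y=2, U=2) weight 1/297
  (W=1, Z=2, X=3, Y=2, U=0) weight 1/297
  (W=1, Z=2, X=3, Y=2, U=1) weight 1/297
  (W=1, Z=2, X=3, Y=2, U=2) weight 1/297
  (W=1, Z=3, X=2, Y=2, U=0) weight 1/216
  (W=1, Z=3, X=2, Y=2, U=1) weight 1/216
  … 1 more
Group by X:
  weight(X=2) = 1/72
  weight(X=3) = 1/99
  weight(X=4) = 1/99
Total weight = 1/72 + 1/99 + 1/99 = 3/88
P(X=2 | obs) = 1/72 / 3/88 = 11/27
P(X=3 | obs) = 1/99 / 3/88 = 8/27
P(X=4 | obs) = 1/99 / 3/88 = 8/27

P(X = 4 | obs) = 8/27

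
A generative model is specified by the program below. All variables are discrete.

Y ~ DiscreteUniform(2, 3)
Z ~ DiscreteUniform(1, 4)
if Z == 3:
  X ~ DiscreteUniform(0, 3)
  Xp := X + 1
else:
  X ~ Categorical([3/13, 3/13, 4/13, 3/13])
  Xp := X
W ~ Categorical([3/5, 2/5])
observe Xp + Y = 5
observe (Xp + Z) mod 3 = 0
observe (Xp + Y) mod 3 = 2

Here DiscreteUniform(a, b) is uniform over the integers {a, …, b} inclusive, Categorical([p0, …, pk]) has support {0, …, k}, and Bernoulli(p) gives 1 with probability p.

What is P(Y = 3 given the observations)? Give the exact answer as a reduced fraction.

P(Y = 3 | obs) = 32/45

Enumerate traces; 6 have nonzero weight after conditioning:
  (Y=2, Z=3, X=2, W=0) weight 3/160
  (Y=2, Z=3, X=2, W=1) weight 1/80
  (Y=3, Z=1, X=2, W=0) weight 3/130
  (Y=3, Z=1, X=2, W=1) weight 1/65
  (Y=3, Z=4, X=2, W=0) weight 3/130
  (Y=3, Z=4, X=2, W=1) weight 1/65
Group by Y:
  weight(Y=2) = 1/32
  weight(Y=3) = 1/13
Total weight = 1/32 + 1/13 = 45/416
P(Y=2 | obs) = 1/32 / 45/416 = 13/45
P(Y=3 | obs) = 1/13 / 45/416 = 32/45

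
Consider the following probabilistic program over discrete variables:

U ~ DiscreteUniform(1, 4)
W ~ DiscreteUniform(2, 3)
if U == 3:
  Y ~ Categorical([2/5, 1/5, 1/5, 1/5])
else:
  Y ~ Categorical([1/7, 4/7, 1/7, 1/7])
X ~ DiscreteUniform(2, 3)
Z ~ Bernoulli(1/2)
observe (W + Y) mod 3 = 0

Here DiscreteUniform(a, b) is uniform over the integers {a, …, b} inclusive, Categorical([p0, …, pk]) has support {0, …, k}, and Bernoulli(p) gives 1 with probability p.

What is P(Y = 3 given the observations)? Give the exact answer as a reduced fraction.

P(Y = 3 | obs) = 11/59

Enumerate traces; 48 have nonzero weight after conditioning:
  (U=1, W=2, Y=1, X=2, Z=0) weight 1/56
  (U=1, W=2, Y=1, X=2, Z=1) weight 1/56
  (U=1, W=2, Y=1, X=3, Z=0) weight 1/56
  (U=1, W=2, Y=1, X=3, Z=1) weight 1/56
  (U=1, W=3, Y=0, X=2, Z=0) weight 1/224
  (U=1, W=3, Y=0, X=2, Z=1) weight 1/224
  (U=1, W=3, Y=0, X=3, Z=0) weight 1/224
  (U=1, W=3, Y=0, X=3, Z=1) weight 1/224
  (U=1, W=3, Y=3, X=2, Z=0) weight 1/224
  … 39 more
Group by Y:
  weight(Y=0) = 29/280
  weight(Y=1) = 67/280
  weight(Y=3) = 11/140
Total weight = 29/280 + 67/280 + 11/140 = 59/140
P(Y=0 | obs) = 29/280 / 59/140 = 29/118
P(Y=1 | obs) = 67/280 / 59/140 = 67/118
P(Y=3 | obs) = 11/140 / 59/140 = 11/59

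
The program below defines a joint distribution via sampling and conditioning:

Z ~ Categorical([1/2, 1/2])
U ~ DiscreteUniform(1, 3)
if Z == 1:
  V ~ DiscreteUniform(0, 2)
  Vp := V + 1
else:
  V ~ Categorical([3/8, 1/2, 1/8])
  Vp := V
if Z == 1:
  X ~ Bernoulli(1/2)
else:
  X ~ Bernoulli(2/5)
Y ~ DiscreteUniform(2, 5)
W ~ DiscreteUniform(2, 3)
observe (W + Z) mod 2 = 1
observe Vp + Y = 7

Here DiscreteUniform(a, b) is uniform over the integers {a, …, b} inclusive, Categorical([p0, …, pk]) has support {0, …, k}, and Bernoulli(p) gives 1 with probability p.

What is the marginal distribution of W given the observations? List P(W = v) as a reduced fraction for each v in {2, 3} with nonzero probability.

P(W=2) = 16/19, P(W=3) = 3/19

Enumerate traces; 18 have nonzero weight after conditioning:
  (Z=0, U=1, V=2, X=0, Y=5, W=3) weight 1/640
  (Z=0, U=1, V=2, X=1, Y=5, W=3) weight 1/960
  (Z=0, U=2, V=2, X=0, Y=5, W=3) weight 1/640
  (Z=0, U=2, V=2, X=1, Y=5, W=3) weight 1/960
  (Z=0, U=3, V=2, X=0, Y=5, W=3) weight 1/640
  (Z=0, U=3, V=2, X=1, Y=5, W=3) weight 1/960
  (Z=1, U=1, V=1, X=0, Y=5, W=2) weight 1/288
  (Z=1, U=1, V=1, X=1, Y=5, W=2) weight 1/288
  … 10 more
Group by W:
  weight(W=2) = 1/24
  weight(W=3) = 1/128
Total weight = 1/24 + 1/128 = 19/384
P(W=2 | obs) = 1/24 / 19/384 = 16/19
P(W=3 | obs) = 1/128 / 19/384 = 3/19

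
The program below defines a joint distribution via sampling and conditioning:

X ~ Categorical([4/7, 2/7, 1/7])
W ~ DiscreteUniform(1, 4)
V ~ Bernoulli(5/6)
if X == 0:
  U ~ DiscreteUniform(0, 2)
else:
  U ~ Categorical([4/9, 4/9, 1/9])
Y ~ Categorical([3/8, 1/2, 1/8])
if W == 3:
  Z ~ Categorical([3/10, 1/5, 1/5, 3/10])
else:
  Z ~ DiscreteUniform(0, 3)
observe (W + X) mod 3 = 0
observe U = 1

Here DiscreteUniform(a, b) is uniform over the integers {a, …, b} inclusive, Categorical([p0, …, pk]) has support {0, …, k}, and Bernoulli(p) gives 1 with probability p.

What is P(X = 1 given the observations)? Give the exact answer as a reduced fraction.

Enumerate traces; 96 have nonzero weight after conditioning:
  (X=0, W=3, V=0, U=1, Y=0, Z=0) weight 1/1120
  (X=0, W=3, V=0, U=1, Y=0, Z=1) weight 1/1680
  (X=0, W=3, V=0, U=1, Y=0, Z=2) weight 1/1680
  (X=0, W=3, V=0, U=1, Y=0, Z=3) weight 1/1120
  (X=0, W=3, V=0, U=1, Y=1, Z=0) weight 1/840
  (X=0, W=3, V=0, U=1, Y=1, Z=1) weight 1/1260
  (X=0, W=3, V=0, U=1, Y=1, Z=2) weight 1/1260
  (X=0, W=3, V=0, U=1, Y=1, Z=3) weight 1/840
  (X=1, W=2, V=0, U=1, Y=0, Z=0) weight 1/2016
  (X=2, W=1, V=0, U=1, Y=0, Z=0) weight 1/4032
  … 86 more
Group by X:
  weight(X=0) = 1/21
  weight(X=1) = 2/63
  weight(X=2) = 2/63
Total weight = 1/21 + 2/63 + 2/63 = 1/9
P(X=0 | obs) = 1/21 / 1/9 = 3/7
P(X=1 | obs) = 2/63 / 1/9 = 2/7
P(X=2 | obs) = 2/63 / 1/9 = 2/7

P(X = 1 | obs) = 2/7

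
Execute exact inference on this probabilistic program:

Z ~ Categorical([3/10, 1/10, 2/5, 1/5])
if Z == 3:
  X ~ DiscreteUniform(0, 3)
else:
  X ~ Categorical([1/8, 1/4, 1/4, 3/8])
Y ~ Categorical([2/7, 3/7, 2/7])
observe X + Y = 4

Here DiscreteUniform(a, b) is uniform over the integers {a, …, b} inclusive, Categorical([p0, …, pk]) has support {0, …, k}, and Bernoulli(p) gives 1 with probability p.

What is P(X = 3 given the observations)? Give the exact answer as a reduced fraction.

P(X = 3 | obs) = 21/31

Enumerate traces; 8 have nonzero weight after conditioning:
  (Z=0, X=2, Y=2) weight 3/140
  (Z=0, X=3, Y=1) weight 27/560
  (Z=1, X=2, Y=2) weight 1/140
  (Z=1, X=3, Y=1) weight 9/560
  (Z=2, X=2, Y=2) weight 1/35
  (Z=2, X=3, Y=1) weight 9/140
  (Z=3, X=2, Y=2) weight 1/70
  (Z=3, X=3, Y=1) weight 3/140
Group by X:
  weight(X=2) = 1/14
  weight(X=3) = 3/20
Total weight = 1/14 + 3/20 = 31/140
P(X=2 | obs) = 1/14 / 31/140 = 10/31
P(X=3 | obs) = 3/20 / 31/140 = 21/31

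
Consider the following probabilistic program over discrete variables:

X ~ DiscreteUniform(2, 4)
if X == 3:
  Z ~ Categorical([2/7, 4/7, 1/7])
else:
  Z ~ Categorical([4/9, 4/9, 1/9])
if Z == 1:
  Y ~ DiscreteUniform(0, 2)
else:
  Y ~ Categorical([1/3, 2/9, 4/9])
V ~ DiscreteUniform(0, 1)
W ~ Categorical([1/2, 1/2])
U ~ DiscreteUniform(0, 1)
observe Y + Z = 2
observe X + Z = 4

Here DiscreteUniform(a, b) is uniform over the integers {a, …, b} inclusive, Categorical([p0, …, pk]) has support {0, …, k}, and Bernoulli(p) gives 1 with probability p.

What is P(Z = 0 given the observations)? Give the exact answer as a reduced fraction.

Enumerate traces; 24 have nonzero weight after conditioning:
  (X=2, Z=2, Y=0, V=0, W=0, U=0) weight 1/648
  (X=2, Z=2, Y=0, V=0, W=0, U=1) weight 1/648
  (X=2, Z=2, Y=0, V=0, W=1, U=0) weight 1/648
  (X=2, Z=2, Y=0, V=0, W=1, U=1) weight 1/648
  (X=2, Z=2, Y=0, V=1, W=0, U=0) weight 1/648
  (X=2, Z=2, Y=0, V=1, W=0, U=1) weight 1/648
  (X=2, Z=2, Y=0, V=1, W=1, U=0) weight 1/648
  (X=2, Z=2, Y=0, V=1, W=1, U=1) weight 1/648
  (X=3, Z=1, Y=1, V=0, W=0, U=0) weight 1/126
  (X=4, Z=0, Y=2, V=0, W=0, U=0) weight 2/243
  … 14 more
Group by Z:
  weight(Z=0) = 16/243
  weight(Z=1) = 4/63
  weight(Z=2) = 1/81
Total weight = 16/243 + 4/63 + 1/81 = 241/1701
P(Z=0 | obs) = 16/243 / 241/1701 = 112/241
P(Z=1 | obs) = 4/63 / 241/1701 = 108/241
P(Z=2 | obs) = 1/81 / 241/1701 = 21/241

P(Z = 0 | obs) = 112/241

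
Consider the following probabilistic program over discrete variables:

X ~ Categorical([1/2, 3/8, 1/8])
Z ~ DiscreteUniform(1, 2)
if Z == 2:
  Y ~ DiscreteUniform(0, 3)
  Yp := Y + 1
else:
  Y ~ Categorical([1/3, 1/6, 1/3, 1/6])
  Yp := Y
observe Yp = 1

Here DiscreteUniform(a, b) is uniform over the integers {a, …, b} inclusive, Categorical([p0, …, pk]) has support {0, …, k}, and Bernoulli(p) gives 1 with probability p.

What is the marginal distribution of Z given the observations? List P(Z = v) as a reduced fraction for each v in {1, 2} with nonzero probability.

Enumerate traces; 6 have nonzero weight after conditioning:
  (X=0, Z=1, Y=1) weight 1/24
  (X=0, Z=2, Y=0) weight 1/16
  (X=1, Z=1, Y=1) weight 1/32
  (X=1, Z=2, Y=0) weight 3/64
  (X=2, Z=1, Y=1) weight 1/96
  (X=2, Z=2, Y=0) weight 1/64
Group by Z:
  weight(Z=1) = 1/12
  weight(Z=2) = 1/8
Total weight = 1/12 + 1/8 = 5/24
P(Z=1 | obs) = 1/12 / 5/24 = 2/5
P(Z=2 | obs) = 1/8 / 5/24 = 3/5

P(Z=1) = 2/5, P(Z=2) = 3/5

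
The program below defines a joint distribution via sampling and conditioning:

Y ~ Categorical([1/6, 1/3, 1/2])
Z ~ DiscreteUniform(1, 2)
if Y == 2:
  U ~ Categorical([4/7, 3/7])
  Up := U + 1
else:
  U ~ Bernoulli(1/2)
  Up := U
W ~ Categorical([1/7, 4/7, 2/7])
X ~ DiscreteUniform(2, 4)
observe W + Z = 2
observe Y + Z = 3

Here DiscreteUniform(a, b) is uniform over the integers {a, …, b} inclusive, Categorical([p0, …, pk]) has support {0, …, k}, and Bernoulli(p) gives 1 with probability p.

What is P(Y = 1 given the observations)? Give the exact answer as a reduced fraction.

P(Y = 1 | obs) = 1/7

Enumerate traces; 12 have nonzero weight after conditioning:
  (Y=1, Z=2, U=0, W=0, X=2) weight 1/252
  (Y=1, Z=2, U=0, W=0, X=3) weight 1/252
  (Y=1, Z=2, U=0, W=0, X=4) weight 1/252
  (Y=1, Z=2, U=1, W=0, X=2) weight 1/252
  (Y=1, Z=2, U=1, W=0, X=3) weight 1/252
  (Y=1, Z=2, U=1, W=0, X=4) weight 1/252
  (Y=2, Z=1, U=0, W=1, X=2) weight 4/147
  (Y=2, Z=1, U=0, W=1, X=3) weight 4/147
  … 4 more
Group by Y:
  weight(Y=1) = 1/42
  weight(Y=2) = 1/7
Total weight = 1/42 + 1/7 = 1/6
P(Y=1 | obs) = 1/42 / 1/6 = 1/7
P(Y=2 | obs) = 1/7 / 1/6 = 6/7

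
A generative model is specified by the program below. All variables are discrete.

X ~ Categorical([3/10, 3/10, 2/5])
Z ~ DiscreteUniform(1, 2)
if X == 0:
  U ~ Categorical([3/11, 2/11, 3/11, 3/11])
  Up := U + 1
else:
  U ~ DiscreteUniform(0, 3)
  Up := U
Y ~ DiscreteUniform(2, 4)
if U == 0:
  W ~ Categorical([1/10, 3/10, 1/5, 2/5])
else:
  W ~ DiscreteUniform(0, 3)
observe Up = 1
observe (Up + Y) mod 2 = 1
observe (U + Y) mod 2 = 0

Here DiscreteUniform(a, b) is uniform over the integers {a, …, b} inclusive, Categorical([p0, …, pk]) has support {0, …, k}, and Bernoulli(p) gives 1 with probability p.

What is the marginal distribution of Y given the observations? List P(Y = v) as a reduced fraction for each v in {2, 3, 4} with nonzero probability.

P(Y=2) = 1/2, P(Y=4) = 1/2

Enumerate traces; 16 have nonzero weight after conditioning:
  (X=0, Z=1, U=0, Y=2, W=0) weight 3/2200
  (X=0, Z=1, U=0, Y=2, W=1) weight 9/2200
  (X=0, Z=1, U=0, Y=2, W=2) weight 3/1100
  (X=0, Z=1, U=0, Y=2, W=3) weight 3/550
  (X=0, Z=1, U=0, Y=4, W=0) weight 3/2200
  (X=0, Z=1, U=0, Y=4, W=1) weight 9/2200
  (X=0, Z=1, U=0, Y=4, W=2) weight 3/1100
  (X=0, Z=1, U=0, Y=4, W=3) weight 3/550
  … 8 more
Group by Y:
  weight(Y=2) = 3/110
  weight(Y=4) = 3/110
Total weight = 3/110 + 3/110 = 3/55
P(Y=2 | obs) = 3/110 / 3/55 = 1/2
P(Y=4 | obs) = 3/110 / 3/55 = 1/2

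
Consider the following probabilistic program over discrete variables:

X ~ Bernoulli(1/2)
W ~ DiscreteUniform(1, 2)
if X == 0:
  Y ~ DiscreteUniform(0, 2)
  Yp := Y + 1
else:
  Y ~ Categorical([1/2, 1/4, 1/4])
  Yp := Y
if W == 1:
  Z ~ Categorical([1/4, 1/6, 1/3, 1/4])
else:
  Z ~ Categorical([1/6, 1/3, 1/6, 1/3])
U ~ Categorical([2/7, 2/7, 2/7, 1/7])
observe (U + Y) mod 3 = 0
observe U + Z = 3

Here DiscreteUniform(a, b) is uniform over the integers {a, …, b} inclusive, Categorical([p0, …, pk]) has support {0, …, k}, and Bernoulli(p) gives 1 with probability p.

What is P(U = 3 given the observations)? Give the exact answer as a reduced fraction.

Enumerate traces; 16 have nonzero weight after conditioning:
  (X=0, W=1, Y=0, Z=0, U=3) weight 1/336
  (X=0, W=1, Y=0, Z=3, U=0) weight 1/168
  (X=0, W=1, Y=1, Z=1, U=2) weight 1/252
  (X=0, W=1, Y=2, Z=2, U=1) weight 1/126
  (X=0, W=2, Y=0, Z=0, U=3) weight 1/504
  (X=0, W=2, Y=0, Z=3, U=0) weight 1/126
  (X=0, W=2, Y=1, Z=1, U=2) weight 1/126
  (X=0, W=2, Y=2, Z=2, U=1) weight 1/252
  … 8 more
Group by U:
  weight(U=0) = 5/144
  weight(U=1) = 1/48
  weight(U=2) = 1/48
  weight(U=3) = 25/2016
Total weight = 5/144 + 1/48 + 1/48 + 25/2016 = 179/2016
P(U=0 | obs) = 5/144 / 179/2016 = 70/179
P(U=1 | obs) = 1/48 / 179/2016 = 42/179
P(U=2 | obs) = 1/48 / 179/2016 = 42/179
P(U=3 | obs) = 25/2016 / 179/2016 = 25/179

P(U = 3 | obs) = 25/179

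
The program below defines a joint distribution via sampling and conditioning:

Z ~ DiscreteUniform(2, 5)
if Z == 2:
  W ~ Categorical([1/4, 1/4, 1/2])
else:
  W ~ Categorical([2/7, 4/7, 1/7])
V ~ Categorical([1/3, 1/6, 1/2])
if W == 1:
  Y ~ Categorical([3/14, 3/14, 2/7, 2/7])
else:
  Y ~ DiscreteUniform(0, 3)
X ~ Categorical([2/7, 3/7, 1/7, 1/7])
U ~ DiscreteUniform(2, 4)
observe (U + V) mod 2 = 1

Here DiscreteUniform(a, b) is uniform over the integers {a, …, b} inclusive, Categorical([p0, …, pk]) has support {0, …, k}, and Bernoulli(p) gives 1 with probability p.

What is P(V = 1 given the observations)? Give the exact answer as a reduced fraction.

Enumerate traces; 768 have nonzero weight after conditioning:
  (Z=2, W=0, V=0, Y=0, X=0, U=3) weight 1/2016
  (Z=2, W=0, V=0, Y=0, X=1, U=3) weight 1/1344
  (Z=2, W=0, V=0, Y=0, X=2, U=3) weight 1/4032
  (Z=2, W=0, V=0, Y=0, X=3, U=3) weight 1/4032
  (Z=2, W=0, V=0, Y=1, X=0, U=3) weight 1/2016
  (Z=2, W=0, V=0, Y=1, X=1, U=3) weight 1/1344
  (Z=2, W=0, V=0, Y=1, X=2, U=3) weight 1/4032
  (Z=2, W=0, V=0, Y=1, X=3, U=3) weight 1/4032
  (Z=2, W=0, V=1, Y=0, X=0, U=2) weight 1/4032
  (Z=2, W=0, V=2, Y=0, X=0, U=3) weight 1/1344
  … 758 more
Group by V:
  weight(V=0) = 1/9
  weight(V=1) = 1/9
  weight(V=2) = 1/6
Total weight = 1/9 + 1/9 + 1/6 = 7/18
P(V=0 | obs) = 1/9 / 7/18 = 2/7
P(V=1 | obs) = 1/9 / 7/18 = 2/7
P(V=2 | obs) = 1/6 / 7/18 = 3/7

P(V = 1 | obs) = 2/7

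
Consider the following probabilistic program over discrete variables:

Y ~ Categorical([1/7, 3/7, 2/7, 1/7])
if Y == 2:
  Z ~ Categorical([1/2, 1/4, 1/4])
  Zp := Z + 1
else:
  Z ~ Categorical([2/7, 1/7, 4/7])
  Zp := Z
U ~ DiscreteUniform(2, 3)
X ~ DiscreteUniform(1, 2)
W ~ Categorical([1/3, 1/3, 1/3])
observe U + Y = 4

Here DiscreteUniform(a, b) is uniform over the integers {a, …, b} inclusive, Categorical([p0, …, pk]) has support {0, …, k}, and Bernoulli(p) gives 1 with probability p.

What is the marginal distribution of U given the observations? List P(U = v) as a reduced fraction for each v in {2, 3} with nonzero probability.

Enumerate traces; 36 have nonzero weight after conditioning:
  (Y=1, Z=0, U=3, X=1, W=0) weight 1/98
  (Y=1, Z=0, U=3, X=1, W=1) weight 1/98
  (Y=1, Z=0, U=3, X=1, W=2) weight 1/98
  (Y=1, Z=0, U=3, X=2, W=0) weight 1/98
  (Y=1, Z=0, U=3, X=2, W=1) weight 1/98
  (Y=1, Z=0, U=3, X=2, W=2) weight 1/98
  (Y=1, Z=1, U=3, X=1, W=0) weight 1/196
  (Y=1, Z=1, U=3, X=1, W=1) weight 1/196
  (Y=2, Z=0, U=2, X=1, W=0) weight 1/84
  … 27 more
Group by U:
  weight(U=2) = 1/7
  weight(U=3) = 3/14
Total weight = 1/7 + 3/14 = 5/14
P(U=2 | obs) = 1/7 / 5/14 = 2/5
P(U=3 | obs) = 3/14 / 5/14 = 3/5

P(U=2) = 2/5, P(U=3) = 3/5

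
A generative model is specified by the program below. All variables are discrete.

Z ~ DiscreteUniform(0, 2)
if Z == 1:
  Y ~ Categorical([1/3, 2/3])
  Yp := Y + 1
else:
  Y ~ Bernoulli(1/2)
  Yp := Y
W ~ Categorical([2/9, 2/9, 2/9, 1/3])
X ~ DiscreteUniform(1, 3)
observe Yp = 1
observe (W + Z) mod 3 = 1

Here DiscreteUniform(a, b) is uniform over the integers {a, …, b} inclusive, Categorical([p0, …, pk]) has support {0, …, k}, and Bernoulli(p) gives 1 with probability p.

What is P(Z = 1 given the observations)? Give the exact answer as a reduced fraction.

Enumerate traces; 12 have nonzero weight after conditioning:
  (Z=0, Y=1, W=1, X=1) weight 1/81
  (Z=0, Y=1, W=1, X=2) weight 1/81
  (Z=0, Y=1, W=1, X=3) weight 1/81
  (Z=1, Y=0, W=0, X=1) weight 2/243
  (Z=1, Y=0, W=0, X=2) weight 2/243
  (Z=1, Y=0, W=0, X=3) weight 2/243
  (Z=1, Y=0, W=3, X=1) weight 1/81
  (Z=1, Y=0, W=3, X=2) weight 1/81
  (Z=2, Y=1, W=2, X=1) weight 1/81
  … 3 more
Group by Z:
  weight(Z=0) = 1/27
  weight(Z=1) = 5/81
  weight(Z=2) = 1/27
Total weight = 1/27 + 5/81 + 1/27 = 11/81
P(Z=0 | obs) = 1/27 / 11/81 = 3/11
P(Z=1 | obs) = 5/81 / 11/81 = 5/11
P(Z=2 | obs) = 1/27 / 11/81 = 3/11

P(Z = 1 | obs) = 5/11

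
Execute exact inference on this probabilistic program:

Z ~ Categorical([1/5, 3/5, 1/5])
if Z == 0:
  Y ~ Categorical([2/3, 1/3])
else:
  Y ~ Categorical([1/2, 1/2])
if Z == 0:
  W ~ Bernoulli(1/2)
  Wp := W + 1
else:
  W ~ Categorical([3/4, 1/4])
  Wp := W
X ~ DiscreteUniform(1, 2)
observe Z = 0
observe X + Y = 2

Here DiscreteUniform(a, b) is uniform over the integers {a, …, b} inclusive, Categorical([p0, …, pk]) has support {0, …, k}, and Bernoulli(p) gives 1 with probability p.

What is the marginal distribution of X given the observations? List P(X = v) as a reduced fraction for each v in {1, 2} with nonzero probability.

Enumerate traces; 4 have nonzero weight after conditioning:
  (Z=0, Y=0, W=0, X=2) weight 1/30
  (Z=0, Y=0, W=1, X=2) weight 1/30
  (Z=0, Y=1, W=0, X=1) weight 1/60
  (Z=0, Y=1, W=1, X=1) weight 1/60
Group by X:
  weight(X=1) = 1/30
  weight(X=2) = 1/15
Total weight = 1/30 + 1/15 = 1/10
P(X=1 | obs) = 1/30 / 1/10 = 1/3
P(X=2 | obs) = 1/15 / 1/10 = 2/3

P(X=1) = 1/3, P(X=2) = 2/3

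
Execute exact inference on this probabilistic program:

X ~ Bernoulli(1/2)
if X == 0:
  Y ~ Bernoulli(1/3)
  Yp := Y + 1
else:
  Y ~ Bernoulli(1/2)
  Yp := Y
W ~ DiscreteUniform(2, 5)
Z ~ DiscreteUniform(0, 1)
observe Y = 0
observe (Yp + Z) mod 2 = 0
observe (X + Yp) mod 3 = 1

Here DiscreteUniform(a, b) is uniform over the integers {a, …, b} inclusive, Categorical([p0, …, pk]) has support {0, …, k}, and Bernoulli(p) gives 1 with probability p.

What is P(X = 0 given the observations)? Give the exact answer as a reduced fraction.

P(X = 0 | obs) = 4/7

Enumerate traces; 8 have nonzero weight after conditioning:
  (X=0, Y=0, W=2, Z=1) weight 1/24
  (X=0, Y=0, W=3, Z=1) weight 1/24
  (X=0, Y=0, W=4, Z=1) weight 1/24
  (X=0, Y=0, W=5, Z=1) weight 1/24
  (X=1, Y=0, W=2, Z=0) weight 1/32
  (X=1, Y=0, W=3, Z=0) weight 1/32
  (X=1, Y=0, W=4, Z=0) weight 1/32
  (X=1, Y=0, W=5, Z=0) weight 1/32
Group by X:
  weight(X=0) = 1/6
  weight(X=1) = 1/8
Total weight = 1/6 + 1/8 = 7/24
P(X=0 | obs) = 1/6 / 7/24 = 4/7
P(X=1 | obs) = 1/8 / 7/24 = 3/7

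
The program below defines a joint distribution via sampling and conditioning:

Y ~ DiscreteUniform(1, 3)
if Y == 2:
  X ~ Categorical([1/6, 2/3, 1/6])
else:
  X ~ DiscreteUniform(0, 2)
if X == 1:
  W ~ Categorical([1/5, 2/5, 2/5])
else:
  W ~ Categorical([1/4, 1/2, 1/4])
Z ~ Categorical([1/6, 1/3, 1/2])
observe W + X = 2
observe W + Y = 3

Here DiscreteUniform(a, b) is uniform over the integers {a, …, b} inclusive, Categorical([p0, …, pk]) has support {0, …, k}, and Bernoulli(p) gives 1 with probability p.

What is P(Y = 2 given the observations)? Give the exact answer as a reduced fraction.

Enumerate traces; 9 have nonzero weight after conditioning:
  (Y=1, X=0, W=2, Z=0) weight 1/216
  (Y=1, X=0, W=2, Z=1) weight 1/108
  (Y=1, X=0, W=2, Z=2) weight 1/72
  (Y=2, X=1, W=1, Z=0) weight 2/135
  (Y=2, X=1, W=1, Z=1) weight 4/135
  (Y=2, X=1, W=1, Z=2) weight 2/45
  (Y=3, X=2, W=0, Z=0) weight 1/216
  (Y=3, X=2, W=0, Z=1) weight 1/108
  … 1 more
Group by Y:
  weight(Y=1) = 1/36
  weight(Y=2) = 4/45
  weight(Y=3) = 1/36
Total weight = 1/36 + 4/45 + 1/36 = 13/90
P(Y=1 | obs) = 1/36 / 13/90 = 5/26
P(Y=2 | obs) = 4/45 / 13/90 = 8/13
P(Y=3 | obs) = 1/36 / 13/90 = 5/26

P(Y = 2 | obs) = 8/13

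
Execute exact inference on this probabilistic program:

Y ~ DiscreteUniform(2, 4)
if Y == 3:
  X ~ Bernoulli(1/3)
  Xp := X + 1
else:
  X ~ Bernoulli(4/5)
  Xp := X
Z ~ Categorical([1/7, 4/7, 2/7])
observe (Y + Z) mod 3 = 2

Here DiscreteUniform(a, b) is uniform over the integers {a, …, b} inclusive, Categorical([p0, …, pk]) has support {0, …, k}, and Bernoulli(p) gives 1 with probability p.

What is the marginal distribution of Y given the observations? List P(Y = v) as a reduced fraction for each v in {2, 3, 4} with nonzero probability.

Enumerate traces; 6 have nonzero weight after conditioning:
  (Y=2, X=0, Z=0) weight 1/105
  (Y=2, X=1, Z=0) weight 4/105
  (Y=3, X=0, Z=2) weight 4/63
  (Y=3, X=1, Z=2) weight 2/63
  (Y=4, X=0, Z=1) weight 4/105
  (Y=4, X=1, Z=1) weight 16/105
Group by Y:
  weight(Y=2) = 1/21
  weight(Y=3) = 2/21
  weight(Y=4) = 4/21
Total weight = 1/21 + 2/21 + 4/21 = 1/3
P(Y=2 | obs) = 1/21 / 1/3 = 1/7
P(Y=3 | obs) = 2/21 / 1/3 = 2/7
P(Y=4 | obs) = 4/21 / 1/3 = 4/7

P(Y=2) = 1/7, P(Y=3) = 2/7, P(Y=4) = 4/7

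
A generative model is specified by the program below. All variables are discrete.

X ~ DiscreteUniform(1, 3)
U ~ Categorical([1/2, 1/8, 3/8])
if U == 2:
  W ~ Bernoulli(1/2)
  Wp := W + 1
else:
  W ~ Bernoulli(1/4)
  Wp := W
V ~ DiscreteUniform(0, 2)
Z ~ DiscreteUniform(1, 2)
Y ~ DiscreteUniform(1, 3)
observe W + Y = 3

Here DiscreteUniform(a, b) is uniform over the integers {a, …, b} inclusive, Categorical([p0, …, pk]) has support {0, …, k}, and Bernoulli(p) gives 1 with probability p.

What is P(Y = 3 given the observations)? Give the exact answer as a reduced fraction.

Enumerate traces; 108 have nonzero weight after conditioning:
  (X=1, U=0, W=0, V=0, Z=1, Y=3) weight 1/144
  (X=1, U=0, W=0, V=0, Z=2, Y=3) weight 1/144
  (X=1, U=0, W=0, V=1, Z=1, Y=3) weight 1/144
  (X=1, U=0, W=0, V=1, Z=2, Y=3) weight 1/144
  (X=1, U=0, W=0, V=2, Z=1, Y=3) weight 1/144
  (X=1, U=0, W=0, V=2, Z=2, Y=3) weight 1/144
  (X=1, U=0, W=1, V=0, Z=1, Y=2) weight 1/432
  (X=1, U=0, W=1, V=0, Z=2, Y=2) weight 1/432
  … 100 more
Group by Y:
  weight(Y=2) = 11/96
  weight(Y=3) = 7/32
Total weight = 11/96 + 7/32 = 1/3
P(Y=2 | obs) = 11/96 / 1/3 = 11/32
P(Y=3 | obs) = 7/32 / 1/3 = 21/32

P(Y = 3 | obs) = 21/32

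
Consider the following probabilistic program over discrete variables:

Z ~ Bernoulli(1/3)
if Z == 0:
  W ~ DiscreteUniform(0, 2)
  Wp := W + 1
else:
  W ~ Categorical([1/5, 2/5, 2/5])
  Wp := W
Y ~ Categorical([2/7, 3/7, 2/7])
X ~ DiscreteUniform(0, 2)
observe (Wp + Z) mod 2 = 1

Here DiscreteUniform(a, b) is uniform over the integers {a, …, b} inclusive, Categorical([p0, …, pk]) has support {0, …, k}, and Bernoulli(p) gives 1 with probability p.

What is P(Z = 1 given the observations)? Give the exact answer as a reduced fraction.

P(Z = 1 | obs) = 9/29

Enumerate traces; 36 have nonzero weight after conditioning:
  (Z=0, W=0, Y=0, X=0) weight 4/189
  (Z=0, W=0, Y=0, X=1) weight 4/189
  (Z=0, W=0, Y=0, X=2) weight 4/189
  (Z=0, W=0, Y=1, X=0) weight 2/63
  (Z=0, W=0, Y=1, X=1) weight 2/63
  (Z=0, W=0, Y=1, X=2) weight 2/63
  (Z=0, W=0, Y=2, X=0) weight 4/189
  (Z=0, W=0, Y=2, X=1) weight 4/189
  (Z=1, W=0, Y=0, X=0) weight 2/315
  … 27 more
Group by Z:
  weight(Z=0) = 4/9
  weight(Z=1) = 1/5
Total weight = 4/9 + 1/5 = 29/45
P(Z=0 | obs) = 4/9 / 29/45 = 20/29
P(Z=1 | obs) = 1/5 / 29/45 = 9/29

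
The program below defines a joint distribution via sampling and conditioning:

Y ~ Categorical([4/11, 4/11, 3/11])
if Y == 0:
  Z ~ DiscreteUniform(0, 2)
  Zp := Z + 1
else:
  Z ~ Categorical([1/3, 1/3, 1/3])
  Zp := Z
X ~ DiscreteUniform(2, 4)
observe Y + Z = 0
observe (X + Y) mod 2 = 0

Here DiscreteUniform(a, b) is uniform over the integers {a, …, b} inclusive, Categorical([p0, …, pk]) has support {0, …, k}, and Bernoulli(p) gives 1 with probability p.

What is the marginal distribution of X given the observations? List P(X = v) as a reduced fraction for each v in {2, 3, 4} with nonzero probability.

Enumerate traces; 2 have nonzero weight after conditioning:
  (Y=0, Z=0, X=2) weight 4/99
  (Y=0, Z=0, X=4) weight 4/99
Group by X:
  weight(X=2) = 4/99
  weight(X=4) = 4/99
Total weight = 4/99 + 4/99 = 8/99
P(X=2 | obs) = 4/99 / 8/99 = 1/2
P(X=4 | obs) = 4/99 / 8/99 = 1/2

P(X=2) = 1/2, P(X=4) = 1/2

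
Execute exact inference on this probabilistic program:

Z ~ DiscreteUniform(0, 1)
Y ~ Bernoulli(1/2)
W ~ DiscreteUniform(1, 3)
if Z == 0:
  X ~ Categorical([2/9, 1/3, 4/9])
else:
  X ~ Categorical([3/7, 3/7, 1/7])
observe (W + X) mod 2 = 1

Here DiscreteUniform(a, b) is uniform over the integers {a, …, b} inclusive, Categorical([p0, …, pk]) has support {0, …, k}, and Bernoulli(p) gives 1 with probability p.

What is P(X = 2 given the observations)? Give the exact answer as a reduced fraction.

Enumerate traces; 20 have nonzero weight after conditioning:
  (Z=0, Y=0, W=1, X=0) weight 1/54
  (Z=0, Y=0, W=1, X=2) weight 1/27
  (Z=0, Y=0, W=2, X=1) weight 1/36
  (Z=0, Y=0, W=3, X=0) weight 1/54
  (Z=0, Y=0, W=3, X=2) weight 1/27
  (Z=0, Y=1, W=1, X=0) weight 1/54
  (Z=0, Y=1, W=1, X=2) weight 1/27
  (Z=0, Y=1, W=2, X=1) weight 1/36
  … 12 more
Group by X:
  weight(X=0) = 41/189
  weight(X=1) = 8/63
  weight(X=2) = 37/189
Total weight = 41/189 + 8/63 + 37/189 = 34/63
P(X=0 | obs) = 41/189 / 34/63 = 41/102
P(X=1 | obs) = 8/63 / 34/63 = 4/17
P(X=2 | obs) = 37/189 / 34/63 = 37/102

P(X = 2 | obs) = 37/102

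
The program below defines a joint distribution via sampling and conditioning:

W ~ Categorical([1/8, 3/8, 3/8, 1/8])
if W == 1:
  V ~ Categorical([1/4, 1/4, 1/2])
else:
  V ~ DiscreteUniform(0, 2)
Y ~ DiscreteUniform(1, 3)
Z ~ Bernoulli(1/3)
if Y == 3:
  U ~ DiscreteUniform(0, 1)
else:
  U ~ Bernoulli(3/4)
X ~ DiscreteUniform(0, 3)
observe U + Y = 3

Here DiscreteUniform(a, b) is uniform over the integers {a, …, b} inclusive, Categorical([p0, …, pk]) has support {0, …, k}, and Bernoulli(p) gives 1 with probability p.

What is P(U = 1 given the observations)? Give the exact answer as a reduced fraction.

P(U = 1 | obs) = 3/5

Enumerate traces; 192 have nonzero weight after conditioning:
  (W=0, V=0, Y=2, Z=0, U=1, X=0) weight 1/576
  (W=0, V=0, Y=2, Z=0, U=1, X=1) weight 1/576
  (W=0, V=0, Y=2, Z=0, U=1, X=2) weight 1/576
  (W=0, V=0, Y=2, Z=0, U=1, X=3) weight 1/576
  (W=0, V=0, Y=2, Z=1, U=1, X=0) weight 1/1152
  (W=0, V=0, Y=2, Z=1, U=1, X=1) weight 1/1152
  (W=0, V=0, Y=2, Z=1, U=1, X=2) weight 1/1152
  (W=0, V=0, Y=2, Z=1, U=1, X=3) weight 1/1152
  (W=0, V=0, Y=3, Z=0, U=0, X=0) weight 1/864
  … 183 more
Group by U:
  weight(U=0) = 1/6
  weight(U=1) = 1/4
Total weight = 1/6 + 1/4 = 5/12
P(U=0 | obs) = 1/6 / 5/12 = 2/5
P(U=1 | obs) = 1/4 / 5/12 = 3/5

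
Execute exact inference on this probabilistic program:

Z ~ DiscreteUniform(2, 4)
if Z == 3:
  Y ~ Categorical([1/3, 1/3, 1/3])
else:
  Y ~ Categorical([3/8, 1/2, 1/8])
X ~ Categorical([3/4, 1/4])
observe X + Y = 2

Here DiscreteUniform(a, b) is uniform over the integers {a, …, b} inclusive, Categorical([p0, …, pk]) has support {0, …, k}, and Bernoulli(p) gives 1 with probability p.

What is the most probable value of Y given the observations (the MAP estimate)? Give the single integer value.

argmax_v P(Y = v | obs) = 2

Enumerate traces; 6 have nonzero weight after conditioning:
  (Z=2, Y=1, X=1) weight 1/24
  (Z=2, Y=2, X=0) weight 1/32
  (Z=3, Y=1, X=1) weight 1/36
  (Z=3, Y=2, X=0) weight 1/12
  (Z=4, Y=1, X=1) weight 1/24
  (Z=4, Y=2, X=0) weight 1/32
Group by Y:
  weight(Y=1) = 1/9
  weight(Y=2) = 7/48
Total weight = 1/9 + 7/48 = 37/144
P(Y=1 | obs) = 1/9 / 37/144 = 16/37
P(Y=2 | obs) = 7/48 / 37/144 = 21/37
argmax = 2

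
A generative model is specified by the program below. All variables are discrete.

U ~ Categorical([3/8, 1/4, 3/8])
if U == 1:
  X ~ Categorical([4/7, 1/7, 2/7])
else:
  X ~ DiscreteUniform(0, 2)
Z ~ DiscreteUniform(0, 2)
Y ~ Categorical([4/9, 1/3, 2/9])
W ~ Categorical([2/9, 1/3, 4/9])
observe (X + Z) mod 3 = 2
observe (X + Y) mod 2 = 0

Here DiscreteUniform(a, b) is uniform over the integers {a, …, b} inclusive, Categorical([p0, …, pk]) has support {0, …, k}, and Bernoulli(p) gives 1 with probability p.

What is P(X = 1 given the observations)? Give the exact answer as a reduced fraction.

P(X = 1 | obs) = 1/6

Enumerate traces; 45 have nonzero weight after conditioning:
  (U=0, X=0, Z=2, Y=0, W=0) weight 1/243
  (U=0, X=0, Z=2, Y=0, W=1) weight 1/162
  (U=0, X=0, Z=2, Y=0, W=2) weight 2/243
  (U=0, X=0, Z=2, Y=2, W=0) weight 1/486
  (U=0, X=0, Z=2, Y=2, W=1) weight 1/324
  (U=0, X=0, Z=2, Y=2, W=2) weight 1/243
  (U=0, X=1, Z=1, Y=1, W=0) weight 1/324
  (U=0, X=1, Z=1, Y=1, W=1) weight 1/216
  (U=0, X=2, Z=0, Y=0, W=0) weight 1/243
  … 36 more
Group by X:
  weight(X=0) = 11/126
  weight(X=1) = 2/63
  weight(X=2) = 1/14
Total weight = 11/126 + 2/63 + 1/14 = 4/21
P(X=0 | obs) = 11/126 / 4/21 = 11/24
P(X=1 | obs) = 2/63 / 4/21 = 1/6
P(X=2 | obs) = 1/14 / 4/21 = 3/8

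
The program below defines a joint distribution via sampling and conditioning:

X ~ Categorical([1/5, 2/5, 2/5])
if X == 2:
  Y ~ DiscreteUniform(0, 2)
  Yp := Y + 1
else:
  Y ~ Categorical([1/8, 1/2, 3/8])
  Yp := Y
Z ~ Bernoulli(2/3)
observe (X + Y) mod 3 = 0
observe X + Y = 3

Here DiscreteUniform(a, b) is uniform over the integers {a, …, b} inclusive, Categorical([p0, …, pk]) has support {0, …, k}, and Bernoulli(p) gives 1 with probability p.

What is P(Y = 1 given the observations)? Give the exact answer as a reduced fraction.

P(Y = 1 | obs) = 8/17

Enumerate traces; 4 have nonzero weight after conditioning:
  (X=1, Y=2, Z=0) weight 1/20
  (X=1, Y=2, Z=1) weight 1/10
  (X=2, Y=1, Z=0) weight 2/45
  (X=2, Y=1, Z=1) weight 4/45
Group by Y:
  weight(Y=1) = 2/15
  weight(Y=2) = 3/20
Total weight = 2/15 + 3/20 = 17/60
P(Y=1 | obs) = 2/15 / 17/60 = 8/17
P(Y=2 | obs) = 3/20 / 17/60 = 9/17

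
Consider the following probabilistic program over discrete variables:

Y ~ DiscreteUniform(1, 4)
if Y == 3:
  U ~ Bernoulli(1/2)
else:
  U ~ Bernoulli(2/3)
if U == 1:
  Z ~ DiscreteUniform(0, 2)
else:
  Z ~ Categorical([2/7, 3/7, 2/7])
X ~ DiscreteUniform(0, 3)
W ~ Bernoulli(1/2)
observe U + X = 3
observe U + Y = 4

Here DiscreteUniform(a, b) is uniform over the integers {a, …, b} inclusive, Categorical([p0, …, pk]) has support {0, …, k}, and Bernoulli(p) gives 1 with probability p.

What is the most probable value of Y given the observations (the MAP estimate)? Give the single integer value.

argmax_v P(Y = v | obs) = 3

Enumerate traces; 12 have nonzero weight after conditioning:
  (Y=3, U=1, Z=0, X=2, W=0) weight 1/192
  (Y=3, U=1, Z=0, X=2, W=1) weight 1/192
  (Y=3, U=1, Z=1, X=2, W=0) weight 1/192
  (Y=3, U=1, Z=1, X=2, W=1) weight 1/192
  (Y=3, U=1, Z=2, X=2, W=0) weight 1/192
  (Y=3, U=1, Z=2, X=2, W=1) weight 1/192
  (Y=4, U=0, Z=0, X=3, W=0) weight 1/336
  (Y=4, U=0, Z=0, X=3, W=1) weight 1/336
  … 4 more
Group by Y:
  weight(Y=3) = 1/32
  weight(Y=4) = 1/48
Total weight = 1/32 + 1/48 = 5/96
P(Y=3 | obs) = 1/32 / 5/96 = 3/5
P(Y=4 | obs) = 1/48 / 5/96 = 2/5
argmax = 3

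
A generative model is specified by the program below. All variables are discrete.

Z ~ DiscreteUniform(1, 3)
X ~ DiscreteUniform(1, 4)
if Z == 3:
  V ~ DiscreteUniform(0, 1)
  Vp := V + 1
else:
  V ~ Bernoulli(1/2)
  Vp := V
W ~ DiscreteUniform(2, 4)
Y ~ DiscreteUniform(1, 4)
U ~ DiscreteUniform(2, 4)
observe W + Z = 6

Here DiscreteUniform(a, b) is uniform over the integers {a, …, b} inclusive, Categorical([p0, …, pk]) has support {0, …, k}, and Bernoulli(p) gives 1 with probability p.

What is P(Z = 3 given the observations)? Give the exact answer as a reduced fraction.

P(Z = 3 | obs) = 1/2

Enumerate traces; 192 have nonzero weight after conditioning:
  (Z=2, X=1, V=0, W=4, Y=1, U=2) weight 1/864
  (Z=2, X=1, V=0, W=4, Y=1, U=3) weight 1/864
  (Z=2, X=1, V=0, W=4, Y=1, U=4) weight 1/864
  (Z=2, X=1, V=0, W=4, Y=2, U=2) weight 1/864
  (Z=2, X=1, V=0, W=4, Y=2, U=3) weight 1/864
  (Z=2, X=1, V=0, W=4, Y=2, U=4) weight 1/864
  (Z=2, X=1, V=0, W=4, Y=3, U=2) weight 1/864
  (Z=2, X=1, V=0, W=4, Y=3, U=3) weight 1/864
  (Z=3, X=1, V=0, W=3, Y=1, U=2) weight 1/864
  … 183 more
Group by Z:
  weight(Z=2) = 1/9
  weight(Z=3) = 1/9
Total weight = 1/9 + 1/9 = 2/9
P(Z=2 | obs) = 1/9 / 2/9 = 1/2
P(Z=3 | obs) = 1/9 / 2/9 = 1/2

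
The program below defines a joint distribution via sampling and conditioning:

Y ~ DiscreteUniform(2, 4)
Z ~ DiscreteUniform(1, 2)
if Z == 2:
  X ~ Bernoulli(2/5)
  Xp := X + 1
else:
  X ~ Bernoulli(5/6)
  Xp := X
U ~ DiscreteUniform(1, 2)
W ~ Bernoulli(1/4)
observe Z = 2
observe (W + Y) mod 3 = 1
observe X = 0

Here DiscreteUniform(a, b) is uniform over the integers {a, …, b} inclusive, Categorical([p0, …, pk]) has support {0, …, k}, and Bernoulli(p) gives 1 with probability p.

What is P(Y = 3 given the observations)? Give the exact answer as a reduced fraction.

Enumerate traces; 4 have nonzero weight after conditioning:
  (Y=3, Z=2, X=0, U=1, W=1) weight 1/80
  (Y=3, Z=2, X=0, U=2, W=1) weight 1/80
  (Y=4, Z=2, X=0, U=1, W=0) weight 3/80
  (Y=4, Z=2, X=0, U=2, W=0) weight 3/80
Group by Y:
  weight(Y=3) = 1/40
  weight(Y=4) = 3/40
Total weight = 1/40 + 3/40 = 1/10
P(Y=3 | obs) = 1/40 / 1/10 = 1/4
P(Y=4 | obs) = 3/40 / 1/10 = 3/4

P(Y = 3 | obs) = 1/4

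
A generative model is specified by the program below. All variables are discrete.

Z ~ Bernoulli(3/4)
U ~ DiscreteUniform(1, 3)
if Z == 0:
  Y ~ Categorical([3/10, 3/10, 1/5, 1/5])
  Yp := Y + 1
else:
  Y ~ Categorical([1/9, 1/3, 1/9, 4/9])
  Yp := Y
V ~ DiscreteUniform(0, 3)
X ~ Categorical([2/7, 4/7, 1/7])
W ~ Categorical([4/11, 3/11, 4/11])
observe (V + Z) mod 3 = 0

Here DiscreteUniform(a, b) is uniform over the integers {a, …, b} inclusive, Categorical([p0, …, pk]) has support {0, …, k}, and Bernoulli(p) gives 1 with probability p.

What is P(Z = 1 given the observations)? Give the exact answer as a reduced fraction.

P(Z = 1 | obs) = 3/5

Enumerate traces; 324 have nonzero weight after conditioning:
  (Z=0, U=1, Y=0, V=0, X=0, W=0) weight 1/1540
  (Z=0, U=1, Y=0, V=0, X=0, W=1) weight 3/6160
  (Z=0, U=1, Y=0, V=0, X=0, W=2) weight 1/1540
  (Z=0, U=1, Y=0, V=0, X=1, W=0) weight 1/770
  (Z=0, U=1, Y=0, V=0, X=1, W=1) weight 3/3080
  (Z=0, U=1, Y=0, V=0, X=1, W=2) weight 1/770
  (Z=0, U=1, Y=0, V=0, X=2, W=0) weight 1/3080
  (Z=0, U=1, Y=0, V=0, X=2, W=1) weight 3/12320
  (Z=1, U=1, Y=0, V=2, X=0, W=0) weight 1/1386
  … 315 more
Group by Z:
  weight(Z=0) = 1/8
  weight(Z=1) = 3/16
Total weight = 1/8 + 3/16 = 5/16
P(Z=0 | obs) = 1/8 / 5/16 = 2/5
P(Z=1 | obs) = 3/16 / 5/16 = 3/5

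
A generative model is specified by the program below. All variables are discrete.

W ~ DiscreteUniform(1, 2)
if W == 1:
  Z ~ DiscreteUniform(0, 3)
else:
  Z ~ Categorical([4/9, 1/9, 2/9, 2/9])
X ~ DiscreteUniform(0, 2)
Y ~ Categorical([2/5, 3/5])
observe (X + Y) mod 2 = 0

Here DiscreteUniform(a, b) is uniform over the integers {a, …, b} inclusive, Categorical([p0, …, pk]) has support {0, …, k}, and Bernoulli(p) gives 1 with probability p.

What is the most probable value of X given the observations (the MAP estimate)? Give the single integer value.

Enumerate traces; 24 have nonzero weight after conditioning:
  (W=1, Z=0, X=0, Y=0) weight 1/60
  (W=1, Z=0, X=1, Y=1) weight 1/40
  (W=1, Z=0, X=2, Y=0) weight 1/60
  (W=1, Z=1, X=0, Y=0) weight 1/60
  (W=1, Z=1, X=1, Y=1) weight 1/40
  (W=1, Z=1, X=2, Y=0) weight 1/60
  (W=1, Z=2, X=0, Y=0) weight 1/60
  (W=1, Z=2, X=1, Y=1) weight 1/40
  … 16 more
Group by X:
  weight(X=0) = 2/15
  weight(X=1) = 1/5
  weight(X=2) = 2/15
Total weight = 2/15 + 1/5 + 2/15 = 7/15
P(X=0 | obs) = 2/15 / 7/15 = 2/7
P(X=1 | obs) = 1/5 / 7/15 = 3/7
P(X=2 | obs) = 2/15 / 7/15 = 2/7
argmax = 1

argmax_v P(X = v | obs) = 1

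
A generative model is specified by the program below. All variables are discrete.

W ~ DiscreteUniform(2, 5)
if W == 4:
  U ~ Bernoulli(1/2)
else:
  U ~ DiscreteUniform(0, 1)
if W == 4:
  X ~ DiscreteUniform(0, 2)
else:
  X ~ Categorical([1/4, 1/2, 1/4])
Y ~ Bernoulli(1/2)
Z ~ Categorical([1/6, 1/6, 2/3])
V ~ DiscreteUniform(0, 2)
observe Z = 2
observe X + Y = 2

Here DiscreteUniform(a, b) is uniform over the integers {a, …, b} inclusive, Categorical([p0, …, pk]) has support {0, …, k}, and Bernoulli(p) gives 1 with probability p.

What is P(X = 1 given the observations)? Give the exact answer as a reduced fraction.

Enumerate traces; 48 have nonzero weight after conditioning:
  (W=2, U=0, X=1, Y=1, Z=2, V=0) weight 1/144
  (W=2, U=0, X=1, Y=1, Z=2, V=1) weight 1/144
  (W=2, U=0, X=1, Y=1, Z=2, V=2) weight 1/144
  (W=2, U=0, X=2, Y=0, Z=2, V=0) weight 1/288
  (W=2, U=0, X=2, Y=0, Z=2, V=1) weight 1/288
  (W=2, U=0, X=2, Y=0, Z=2, V=2) weight 1/288
  (W=2, U=1, X=1, Y=1, Z=2, V=0) weight 1/144
  (W=2, U=1, X=1, Y=1, Z=2, V=1) weight 1/144
  … 40 more
Group by X:
  weight(X=1) = 11/72
  weight(X=2) = 13/144
Total weight = 11/72 + 13/144 = 35/144
P(X=1 | obs) = 11/72 / 35/144 = 22/35
P(X=2 | obs) = 13/144 / 35/144 = 13/35

P(X = 1 | obs) = 22/35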